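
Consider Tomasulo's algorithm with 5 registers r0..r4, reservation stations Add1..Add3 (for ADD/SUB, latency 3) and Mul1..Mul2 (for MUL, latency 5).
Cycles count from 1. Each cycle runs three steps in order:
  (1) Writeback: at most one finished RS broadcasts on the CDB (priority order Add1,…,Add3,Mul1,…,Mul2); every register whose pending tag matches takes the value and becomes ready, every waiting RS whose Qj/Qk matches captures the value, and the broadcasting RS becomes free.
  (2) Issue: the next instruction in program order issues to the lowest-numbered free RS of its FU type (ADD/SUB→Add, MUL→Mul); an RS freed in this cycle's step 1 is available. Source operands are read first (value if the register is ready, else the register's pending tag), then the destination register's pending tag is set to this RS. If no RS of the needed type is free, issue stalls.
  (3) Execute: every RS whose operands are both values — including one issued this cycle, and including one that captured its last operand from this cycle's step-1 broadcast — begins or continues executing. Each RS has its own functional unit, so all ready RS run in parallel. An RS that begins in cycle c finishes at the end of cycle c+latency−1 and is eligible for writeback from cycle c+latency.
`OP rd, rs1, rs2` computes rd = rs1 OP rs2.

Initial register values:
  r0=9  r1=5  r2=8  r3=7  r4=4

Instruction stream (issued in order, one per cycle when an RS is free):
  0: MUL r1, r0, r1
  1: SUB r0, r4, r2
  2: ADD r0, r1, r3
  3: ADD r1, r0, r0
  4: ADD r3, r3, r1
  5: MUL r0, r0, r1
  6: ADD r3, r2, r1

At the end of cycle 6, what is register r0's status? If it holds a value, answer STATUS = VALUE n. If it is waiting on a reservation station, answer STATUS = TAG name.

cycle 1: issue MUL r1<-Mul1 // r0:9,r1:Mul1,r2:8,r3:7,r4:4
cycle 2: issue SUB r0<-Add1 // r0:Add1,r1:Mul1,r2:8,r3:7,r4:4
cycle 3: issue ADD r0<-Add2 // r0:Add2,r1:Mul1,r2:8,r3:7,r4:4
cycle 4: issue ADD r1<-Add3 // r0:Add2,r1:Add3,r2:8,r3:7,r4:4
cycle 5: CDB Add1=-4; issue ADD r3<-Add1 // r0:Add2,r1:Add3,r2:8,r3:Add1,r4:4
cycle 6: CDB Mul1=45; issue MUL r0<-Mul1 // r0:Mul1,r1:Add3,r2:8,r3:Add1,r4:4

STATUS = TAG Mul1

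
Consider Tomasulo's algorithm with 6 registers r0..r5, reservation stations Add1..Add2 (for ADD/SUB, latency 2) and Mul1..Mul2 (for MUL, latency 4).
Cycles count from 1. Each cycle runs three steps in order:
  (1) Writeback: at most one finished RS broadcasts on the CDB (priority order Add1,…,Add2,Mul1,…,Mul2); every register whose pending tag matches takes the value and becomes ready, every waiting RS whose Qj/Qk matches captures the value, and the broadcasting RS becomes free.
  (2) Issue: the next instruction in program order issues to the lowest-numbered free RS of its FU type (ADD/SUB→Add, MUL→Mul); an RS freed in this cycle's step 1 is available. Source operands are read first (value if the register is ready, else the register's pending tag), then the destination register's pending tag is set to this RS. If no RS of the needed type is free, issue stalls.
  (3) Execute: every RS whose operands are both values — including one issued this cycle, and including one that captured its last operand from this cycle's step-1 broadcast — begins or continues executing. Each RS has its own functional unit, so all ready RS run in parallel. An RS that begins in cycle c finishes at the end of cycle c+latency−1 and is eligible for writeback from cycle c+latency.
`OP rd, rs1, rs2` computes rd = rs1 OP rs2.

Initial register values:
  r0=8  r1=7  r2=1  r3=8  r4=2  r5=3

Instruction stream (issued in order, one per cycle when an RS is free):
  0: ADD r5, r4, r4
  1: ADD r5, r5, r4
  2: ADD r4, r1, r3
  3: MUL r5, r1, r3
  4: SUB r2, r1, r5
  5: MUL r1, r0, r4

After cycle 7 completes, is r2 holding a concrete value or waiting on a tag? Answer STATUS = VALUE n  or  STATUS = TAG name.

c1: issue ADD r5<-Add1 | r0:8,r1:7,r2:1,r3:8,r4:2,r5:Add1
c2: issue ADD r5<-Add2 | r0:8,r1:7,r2:1,r3:8,r4:2,r5:Add2
c3: CDB Add1=4; issue ADD r4<-Add1 | r0:8,r1:7,r2:1,r3:8,r4:Add1,r5:Add2
c4: issue MUL r5<-Mul1 | r0:8,r1:7,r2:1,r3:8,r4:Add1,r5:Mul1
c5: CDB Add1=15; issue SUB r2<-Add1 | r0:8,r1:7,r2:Add1,r3:8,r4:15,r5:Mul1
c6: CDB Add2=6; issue MUL r1<-Mul2 | r0:8,r1:Mul2,r2:Add1,r3:8,r4:15,r5:Mul1
c7: - | r0:8,r1:Mul2,r2:Add1,r3:8,r4:15,r5:Mul1

STATUS = TAG Add1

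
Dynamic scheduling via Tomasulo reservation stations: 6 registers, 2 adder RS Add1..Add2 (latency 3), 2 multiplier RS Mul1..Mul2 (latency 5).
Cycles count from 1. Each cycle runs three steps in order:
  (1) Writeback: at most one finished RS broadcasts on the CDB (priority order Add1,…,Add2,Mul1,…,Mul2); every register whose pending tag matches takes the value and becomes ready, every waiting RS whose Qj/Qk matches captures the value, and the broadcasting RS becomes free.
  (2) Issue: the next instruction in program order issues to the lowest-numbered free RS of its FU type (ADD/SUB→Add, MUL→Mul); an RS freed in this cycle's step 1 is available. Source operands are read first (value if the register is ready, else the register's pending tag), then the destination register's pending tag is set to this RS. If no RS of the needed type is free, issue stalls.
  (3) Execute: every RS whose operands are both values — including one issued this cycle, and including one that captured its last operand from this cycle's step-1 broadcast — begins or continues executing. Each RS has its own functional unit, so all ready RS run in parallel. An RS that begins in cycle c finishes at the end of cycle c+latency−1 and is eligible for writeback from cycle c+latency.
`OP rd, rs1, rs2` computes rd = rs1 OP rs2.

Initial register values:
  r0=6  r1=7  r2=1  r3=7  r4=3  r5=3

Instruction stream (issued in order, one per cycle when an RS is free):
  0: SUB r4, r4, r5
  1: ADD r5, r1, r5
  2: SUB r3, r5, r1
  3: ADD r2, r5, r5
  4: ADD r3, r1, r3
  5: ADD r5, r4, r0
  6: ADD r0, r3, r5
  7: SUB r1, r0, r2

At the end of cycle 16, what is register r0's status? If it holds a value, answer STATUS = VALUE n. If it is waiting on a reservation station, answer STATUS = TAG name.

  c1: issue SUB r4<-Add1  regs: r0:6,r1:7,r2:1,r3:7,r4:Add1,r5:3
  c2: issue ADD r5<-Add2  regs: r0:6,r1:7,r2:1,r3:7,r4:Add1,r5:Add2
  c3: stall  regs: r0:6,r1:7,r2:1,r3:7,r4:Add1,r5:Add2
  c4: CDB Add1=0; issue SUB r3<-Add1  regs: r0:6,r1:7,r2:1,r3:Add1,r4:0,r5:Add2
  c5: CDB Add2=10; issue ADD r2<-Add2  regs: r0:6,r1:7,r2:Add2,r3:Add1,r4:0,r5:10
  c6: stall  regs: r0:6,r1:7,r2:Add2,r3:Add1,r4:0,r5:10
  c7: stall  regs: r0:6,r1:7,r2:Add2,r3:Add1,r4:0,r5:10
  c8: CDB Add1=3; issue ADD r3<-Add1  regs: r0:6,r1:7,r2:Add2,r3:Add1,r4:0,r5:10
  c9: CDB Add2=20; issue ADD r5<-Add2  regs: r0:6,r1:7,r2:20,r3:Add1,r4:0,r5:Add2
  c10: stall  regs: r0:6,r1:7,r2:20,r3:Add1,r4:0,r5:Add2
  c11: CDB Add1=10; issue ADD r0<-Add1  regs: r0:Add1,r1:7,r2:20,r3:10,r4:0,r5:Add2
  c12: CDB Add2=6; issue SUB r1<-Add2  regs: r0:Add1,r1:Add2,r2:20,r3:10,r4:0,r5:6
  c13: -  regs: r0:Add1,r1:Add2,r2:20,r3:10,r4:0,r5:6
  c14: -  regs: r0:Add1,r1:Add2,r2:20,r3:10,r4:0,r5:6
  c15: CDB Add1=16  regs: r0:16,r1:Add2,r2:20,r3:10,r4:0,r5:6
  c16: -  regs: r0:16,r1:Add2,r2:20,r3:10,r4:0,r5:6

STATUS = VALUE 16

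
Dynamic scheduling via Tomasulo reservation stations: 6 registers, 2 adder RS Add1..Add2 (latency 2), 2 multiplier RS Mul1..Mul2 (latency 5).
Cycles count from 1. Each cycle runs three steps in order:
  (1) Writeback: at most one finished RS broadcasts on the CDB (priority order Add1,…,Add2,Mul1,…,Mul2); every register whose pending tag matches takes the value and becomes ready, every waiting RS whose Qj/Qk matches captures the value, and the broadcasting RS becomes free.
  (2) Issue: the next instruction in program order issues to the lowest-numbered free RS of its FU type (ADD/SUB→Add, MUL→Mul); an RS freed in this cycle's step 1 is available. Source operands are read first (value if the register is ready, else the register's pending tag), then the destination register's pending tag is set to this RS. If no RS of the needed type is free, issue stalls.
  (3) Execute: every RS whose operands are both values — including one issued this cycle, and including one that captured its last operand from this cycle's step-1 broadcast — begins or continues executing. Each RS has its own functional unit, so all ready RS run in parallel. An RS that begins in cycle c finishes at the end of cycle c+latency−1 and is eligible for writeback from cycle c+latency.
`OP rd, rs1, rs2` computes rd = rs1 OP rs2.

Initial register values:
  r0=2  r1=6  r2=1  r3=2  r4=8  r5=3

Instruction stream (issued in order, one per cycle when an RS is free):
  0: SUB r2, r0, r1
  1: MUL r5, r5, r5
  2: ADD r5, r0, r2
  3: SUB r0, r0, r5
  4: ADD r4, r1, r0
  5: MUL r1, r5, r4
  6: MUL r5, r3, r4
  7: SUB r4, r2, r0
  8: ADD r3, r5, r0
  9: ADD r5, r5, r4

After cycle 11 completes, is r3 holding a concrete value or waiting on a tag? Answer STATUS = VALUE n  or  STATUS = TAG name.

STATUS = TAG Add2

  c1: issue SUB r2<-Add1  regs: r0:2,r1:6,r2:Add1,r3:2,r4:8,r5:3
  c2: issue MUL r5<-Mul1  regs: r0:2,r1:6,r2:Add1,r3:2,r4:8,r5:Mul1
  c3: CDB Add1=-4; issue ADD r5<-Add1  regs: r0:2,r1:6,r2:-4,r3:2,r4:8,r5:Add1
  c4: issue SUB r0<-Add2  regs: r0:Add2,r1:6,r2:-4,r3:2,r4:8,r5:Add1
  c5: CDB Add1=-2; issue ADD r4<-Add1  regs: r0:Add2,r1:6,r2:-4,r3:2,r4:Add1,r5:-2
  c6: issue MUL r1<-Mul2  regs: r0:Add2,r1:Mul2,r2:-4,r3:2,r4:Add1,r5:-2
  c7: CDB Add2=4; stall  regs: r0:4,r1:Mul2,r2:-4,r3:2,r4:Add1,r5:-2
  c8: CDB Mul1=9; issue MUL r5<-Mul1  regs: r0:4,r1:Mul2,r2:-4,r3:2,r4:Add1,r5:Mul1
  c9: CDB Add1=10; issue SUB r4<-Add1  regs: r0:4,r1:Mul2,r2:-4,r3:2,r4:Add1,r5:Mul1
  c10: issue ADD r3<-Add2  regs: r0:4,r1:Mul2,r2:-4,r3:Add2,r4:Add1,r5:Mul1
  c11: CDB Add1=-8; issue ADD r5<-Add1  regs: r0:4,r1:Mul2,r2:-4,r3:Add2,r4:-8,r5:Add1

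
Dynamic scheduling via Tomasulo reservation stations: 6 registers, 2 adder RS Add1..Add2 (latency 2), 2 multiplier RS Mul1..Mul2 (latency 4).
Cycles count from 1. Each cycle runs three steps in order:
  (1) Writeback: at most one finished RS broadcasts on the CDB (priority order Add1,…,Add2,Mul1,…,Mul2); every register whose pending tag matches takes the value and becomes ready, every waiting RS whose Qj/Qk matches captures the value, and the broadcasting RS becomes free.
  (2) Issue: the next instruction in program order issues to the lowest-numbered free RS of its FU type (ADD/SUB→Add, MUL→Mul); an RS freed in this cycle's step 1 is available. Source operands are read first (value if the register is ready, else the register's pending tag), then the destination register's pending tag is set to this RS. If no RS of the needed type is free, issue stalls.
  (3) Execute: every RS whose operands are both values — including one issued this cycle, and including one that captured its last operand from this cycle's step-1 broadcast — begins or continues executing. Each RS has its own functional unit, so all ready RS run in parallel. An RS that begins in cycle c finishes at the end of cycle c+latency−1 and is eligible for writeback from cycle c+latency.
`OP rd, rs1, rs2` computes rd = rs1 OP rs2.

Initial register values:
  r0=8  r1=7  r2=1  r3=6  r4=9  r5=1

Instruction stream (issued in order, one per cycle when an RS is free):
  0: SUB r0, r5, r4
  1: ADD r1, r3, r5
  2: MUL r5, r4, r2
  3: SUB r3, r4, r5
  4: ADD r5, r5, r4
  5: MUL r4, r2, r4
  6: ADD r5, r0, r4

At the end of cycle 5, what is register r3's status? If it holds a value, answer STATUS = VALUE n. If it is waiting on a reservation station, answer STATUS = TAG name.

  c1: issue SUB r0<-Add1  regs: r0:Add1,r1:7,r2:1,r3:6,r4:9,r5:1
  c2: issue ADD r1<-Add2  regs: r0:Add1,r1:Add2,r2:1,r3:6,r4:9,r5:1
  c3: CDB Add1=-8; issue MUL r5<-Mul1  regs: r0:-8,r1:Add2,r2:1,r3:6,r4:9,r5:Mul1
  c4: CDB Add2=7; issue SUB r3<-Add1  regs: r0:-8,r1:7,r2:1,r3:Add1,r4:9,r5:Mul1
  c5: issue ADD r5<-Add2  regs: r0:-8,r1:7,r2:1,r3:Add1,r4:9,r5:Add2

STATUS = TAG Add1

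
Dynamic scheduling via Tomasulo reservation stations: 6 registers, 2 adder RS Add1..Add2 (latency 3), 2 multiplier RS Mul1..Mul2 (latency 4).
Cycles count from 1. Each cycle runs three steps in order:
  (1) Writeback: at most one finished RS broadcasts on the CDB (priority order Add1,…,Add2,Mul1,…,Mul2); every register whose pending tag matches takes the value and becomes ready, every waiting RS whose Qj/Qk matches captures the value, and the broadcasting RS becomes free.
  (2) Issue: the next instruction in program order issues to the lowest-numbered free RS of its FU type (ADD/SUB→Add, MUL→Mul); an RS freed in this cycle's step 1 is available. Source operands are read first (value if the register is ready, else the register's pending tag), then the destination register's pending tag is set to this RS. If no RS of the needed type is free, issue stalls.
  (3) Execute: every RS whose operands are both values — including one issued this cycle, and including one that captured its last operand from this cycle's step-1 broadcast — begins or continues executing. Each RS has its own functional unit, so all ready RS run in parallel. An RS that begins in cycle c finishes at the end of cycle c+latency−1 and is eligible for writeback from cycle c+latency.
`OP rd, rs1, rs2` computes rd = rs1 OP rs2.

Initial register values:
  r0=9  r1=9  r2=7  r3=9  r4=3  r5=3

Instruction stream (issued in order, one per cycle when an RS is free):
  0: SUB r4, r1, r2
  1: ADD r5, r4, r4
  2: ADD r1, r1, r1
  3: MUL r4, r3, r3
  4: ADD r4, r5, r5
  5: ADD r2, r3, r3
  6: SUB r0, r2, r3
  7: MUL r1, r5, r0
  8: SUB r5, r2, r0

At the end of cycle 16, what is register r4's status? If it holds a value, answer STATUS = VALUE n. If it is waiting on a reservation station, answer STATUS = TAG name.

c1: issue SUB r4<-Add1 | r0:9,r1:9,r2:7,r3:9,r4:Add1,r5:3
c2: issue ADD r5<-Add2 | r0:9,r1:9,r2:7,r3:9,r4:Add1,r5:Add2
c3: stall | r0:9,r1:9,r2:7,r3:9,r4:Add1,r5:Add2
c4: CDB Add1=2; issue ADD r1<-Add1 | r0:9,r1:Add1,r2:7,r3:9,r4:2,r5:Add2
c5: issue MUL r4<-Mul1 | r0:9,r1:Add1,r2:7,r3:9,r4:Mul1,r5:Add2
c6: stall | r0:9,r1:Add1,r2:7,r3:9,r4:Mul1,r5:Add2
c7: CDB Add1=18; issue ADD r4<-Add1 | r0:9,r1:18,r2:7,r3:9,r4:Add1,r5:Add2
c8: CDB Add2=4; issue ADD r2<-Add2 | r0:9,r1:18,r2:Add2,r3:9,r4:Add1,r5:4
c9: CDB Mul1=81; stall | r0:9,r1:18,r2:Add2,r3:9,r4:Add1,r5:4
c10: stall | r0:9,r1:18,r2:Add2,r3:9,r4:Add1,r5:4
c11: CDB Add1=8; issue SUB r0<-Add1 | r0:Add1,r1:18,r2:Add2,r3:9,r4:8,r5:4
c12: CDB Add2=18; issue MUL r1<-Mul1 | r0:Add1,r1:Mul1,r2:18,r3:9,r4:8,r5:4
c13: issue SUB r5<-Add2 | r0:Add1,r1:Mul1,r2:18,r3:9,r4:8,r5:Add2
c14: - | r0:Add1,r1:Mul1,r2:18,r3:9,r4:8,r5:Add2
c15: CDB Add1=9 | r0:9,r1:Mul1,r2:18,r3:9,r4:8,r5:Add2
c16: - | r0:9,r1:Mul1,r2:18,r3:9,r4:8,r5:Add2

STATUS = VALUE 8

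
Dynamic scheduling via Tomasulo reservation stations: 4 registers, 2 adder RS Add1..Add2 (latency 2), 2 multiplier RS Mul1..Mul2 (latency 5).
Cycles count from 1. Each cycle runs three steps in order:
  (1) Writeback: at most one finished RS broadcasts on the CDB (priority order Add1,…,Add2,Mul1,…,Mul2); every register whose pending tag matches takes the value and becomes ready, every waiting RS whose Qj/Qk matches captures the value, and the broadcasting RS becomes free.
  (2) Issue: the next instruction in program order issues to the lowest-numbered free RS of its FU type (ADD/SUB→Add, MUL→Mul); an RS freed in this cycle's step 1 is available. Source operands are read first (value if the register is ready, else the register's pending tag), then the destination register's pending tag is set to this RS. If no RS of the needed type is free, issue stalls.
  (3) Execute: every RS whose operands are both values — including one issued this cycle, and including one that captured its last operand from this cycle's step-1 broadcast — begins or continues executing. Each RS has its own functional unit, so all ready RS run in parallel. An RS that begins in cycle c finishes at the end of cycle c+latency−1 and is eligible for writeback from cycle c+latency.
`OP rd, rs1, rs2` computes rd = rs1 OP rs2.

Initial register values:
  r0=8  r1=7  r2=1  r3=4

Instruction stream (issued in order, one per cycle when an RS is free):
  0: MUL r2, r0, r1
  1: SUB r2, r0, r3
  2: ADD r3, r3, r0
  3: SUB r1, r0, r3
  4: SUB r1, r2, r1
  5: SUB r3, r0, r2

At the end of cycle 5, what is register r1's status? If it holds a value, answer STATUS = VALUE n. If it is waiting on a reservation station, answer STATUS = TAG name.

c1: issue MUL r2<-Mul1 | r0:8,r1:7,r2:Mul1,r3:4
c2: issue SUB r2<-Add1 | r0:8,r1:7,r2:Add1,r3:4
c3: issue ADD r3<-Add2 | r0:8,r1:7,r2:Add1,r3:Add2
c4: CDB Add1=4; issue SUB r1<-Add1 | r0:8,r1:Add1,r2:4,r3:Add2
c5: CDB Add2=12; issue SUB r1<-Add2 | r0:8,r1:Add2,r2:4,r3:12

STATUS = TAG Add2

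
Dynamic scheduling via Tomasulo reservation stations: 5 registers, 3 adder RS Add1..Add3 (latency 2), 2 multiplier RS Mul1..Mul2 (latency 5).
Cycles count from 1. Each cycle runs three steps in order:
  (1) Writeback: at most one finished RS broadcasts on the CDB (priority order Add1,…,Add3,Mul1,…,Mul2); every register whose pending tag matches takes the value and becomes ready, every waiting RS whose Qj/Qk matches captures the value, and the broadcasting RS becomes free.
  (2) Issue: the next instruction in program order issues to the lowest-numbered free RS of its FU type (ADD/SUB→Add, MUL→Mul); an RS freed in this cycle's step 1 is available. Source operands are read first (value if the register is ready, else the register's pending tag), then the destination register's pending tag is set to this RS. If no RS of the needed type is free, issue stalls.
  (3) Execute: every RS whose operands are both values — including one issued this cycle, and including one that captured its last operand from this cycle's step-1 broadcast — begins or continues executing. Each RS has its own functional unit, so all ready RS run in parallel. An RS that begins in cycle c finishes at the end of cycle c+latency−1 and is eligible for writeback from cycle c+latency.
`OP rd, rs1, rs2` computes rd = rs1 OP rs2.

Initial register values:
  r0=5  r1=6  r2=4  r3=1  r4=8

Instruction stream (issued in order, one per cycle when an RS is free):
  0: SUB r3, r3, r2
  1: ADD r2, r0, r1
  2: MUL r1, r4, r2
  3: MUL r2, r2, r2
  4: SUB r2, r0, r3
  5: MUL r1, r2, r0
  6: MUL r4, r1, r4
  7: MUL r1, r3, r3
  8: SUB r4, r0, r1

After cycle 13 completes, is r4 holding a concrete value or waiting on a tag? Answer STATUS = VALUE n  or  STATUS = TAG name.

cycle 1: issue SUB r3<-Add1 // r0:5,r1:6,r2:4,r3:Add1,r4:8
cycle 2: issue ADD r2<-Add2 // r0:5,r1:6,r2:Add2,r3:Add1,r4:8
cycle 3: CDB Add1=-3; issue MUL r1<-Mul1 // r0:5,r1:Mul1,r2:Add2,r3:-3,r4:8
cycle 4: CDB Add2=11; issue MUL r2<-Mul2 // r0:5,r1:Mul1,r2:Mul2,r3:-3,r4:8
cycle 5: issue SUB r2<-Add1 // r0:5,r1:Mul1,r2:Add1,r3:-3,r4:8
cycle 6: stall // r0:5,r1:Mul1,r2:Add1,r3:-3,r4:8
cycle 7: CDB Add1=8; stall // r0:5,r1:Mul1,r2:8,r3:-3,r4:8
cycle 8: stall // r0:5,r1:Mul1,r2:8,r3:-3,r4:8
cycle 9: CDB Mul1=88; issue MUL r1<-Mul1 // r0:5,r1:Mul1,r2:8,r3:-3,r4:8
cycle 10: CDB Mul2=121; issue MUL r4<-Mul2 // r0:5,r1:Mul1,r2:8,r3:-3,r4:Mul2
cycle 11: stall // r0:5,r1:Mul1,r2:8,r3:-3,r4:Mul2
cycle 12: stall // r0:5,r1:Mul1,r2:8,r3:-3,r4:Mul2
cycle 13: stall // r0:5,r1:Mul1,r2:8,r3:-3,r4:Mul2

STATUS = TAG Mul2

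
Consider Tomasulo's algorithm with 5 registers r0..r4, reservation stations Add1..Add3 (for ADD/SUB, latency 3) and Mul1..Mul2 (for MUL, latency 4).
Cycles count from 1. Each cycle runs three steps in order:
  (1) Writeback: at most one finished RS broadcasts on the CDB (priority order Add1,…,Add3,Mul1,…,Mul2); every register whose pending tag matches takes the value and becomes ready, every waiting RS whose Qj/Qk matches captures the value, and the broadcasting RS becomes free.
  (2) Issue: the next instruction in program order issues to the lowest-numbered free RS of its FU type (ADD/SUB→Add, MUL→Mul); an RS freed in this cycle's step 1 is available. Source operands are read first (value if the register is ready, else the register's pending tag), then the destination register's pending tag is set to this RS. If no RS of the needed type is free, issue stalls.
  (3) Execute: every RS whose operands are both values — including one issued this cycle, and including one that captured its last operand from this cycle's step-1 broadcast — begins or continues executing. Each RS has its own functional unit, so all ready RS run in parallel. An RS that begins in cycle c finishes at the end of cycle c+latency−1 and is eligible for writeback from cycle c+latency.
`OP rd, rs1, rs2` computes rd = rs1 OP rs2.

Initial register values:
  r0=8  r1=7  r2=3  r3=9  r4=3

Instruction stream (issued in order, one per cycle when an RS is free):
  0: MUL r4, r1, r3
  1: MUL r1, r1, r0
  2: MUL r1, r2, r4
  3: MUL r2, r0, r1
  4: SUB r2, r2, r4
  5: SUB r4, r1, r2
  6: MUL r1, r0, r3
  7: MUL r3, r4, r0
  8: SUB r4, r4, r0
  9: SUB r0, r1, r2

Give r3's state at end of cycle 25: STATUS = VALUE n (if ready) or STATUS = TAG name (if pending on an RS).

STATUS = VALUE -10080

c1: issue MUL r4<-Mul1 | r0:8,r1:7,r2:3,r3:9,r4:Mul1
c2: issue MUL r1<-Mul2 | r0:8,r1:Mul2,r2:3,r3:9,r4:Mul1
c3: stall | r0:8,r1:Mul2,r2:3,r3:9,r4:Mul1
c4: stall | r0:8,r1:Mul2,r2:3,r3:9,r4:Mul1
c5: CDB Mul1=63; issue MUL r1<-Mul1 | r0:8,r1:Mul1,r2:3,r3:9,r4:63
c6: CDB Mul2=56; issue MUL r2<-Mul2 | r0:8,r1:Mul1,r2:Mul2,r3:9,r4:63
c7: issue SUB r2<-Add1 | r0:8,r1:Mul1,r2:Add1,r3:9,r4:63
c8: issue SUB r4<-Add2 | r0:8,r1:Mul1,r2:Add1,r3:9,r4:Add2
c9: CDB Mul1=189; issue MUL r1<-Mul1 | r0:8,r1:Mul1,r2:Add1,r3:9,r4:Add2
c10: stall | r0:8,r1:Mul1,r2:Add1,r3:9,r4:Add2
c11: stall | r0:8,r1:Mul1,r2:Add1,r3:9,r4:Add2
c12: stall | r0:8,r1:Mul1,r2:Add1,r3:9,r4:Add2
c13: CDB Mul1=72; issue MUL r3<-Mul1 | r0:8,r1:72,r2:Add1,r3:Mul1,r4:Add2
c14: CDB Mul2=1512; issue SUB r4<-Add3 | r0:8,r1:72,r2:Add1,r3:Mul1,r4:Add3
c15: stall | r0:8,r1:72,r2:Add1,r3:Mul1,r4:Add3
c16: stall | r0:8,r1:72,r2:Add1,r3:Mul1,r4:Add3
c17: CDB Add1=1449; issue SUB r0<-Add1 | r0:Add1,r1:72,r2:1449,r3:Mul1,r4:Add3
c18: - | r0:Add1,r1:72,r2:1449,r3:Mul1,r4:Add3
c19: - | r0:Add1,r1:72,r2:1449,r3:Mul1,r4:Add3
c20: CDB Add1=-1377 | r0:-1377,r1:72,r2:1449,r3:Mul1,r4:Add3
c21: CDB Add2=-1260 | r0:-1377,r1:72,r2:1449,r3:Mul1,r4:Add3
c22: - | r0:-1377,r1:72,r2:1449,r3:Mul1,r4:Add3
c23: - | r0:-1377,r1:72,r2:1449,r3:Mul1,r4:Add3
c24: CDB Add3=-1268 | r0:-1377,r1:72,r2:1449,r3:Mul1,r4:-1268
c25: CDB Mul1=-10080 | r0:-1377,r1:72,r2:1449,r3:-10080,r4:-1268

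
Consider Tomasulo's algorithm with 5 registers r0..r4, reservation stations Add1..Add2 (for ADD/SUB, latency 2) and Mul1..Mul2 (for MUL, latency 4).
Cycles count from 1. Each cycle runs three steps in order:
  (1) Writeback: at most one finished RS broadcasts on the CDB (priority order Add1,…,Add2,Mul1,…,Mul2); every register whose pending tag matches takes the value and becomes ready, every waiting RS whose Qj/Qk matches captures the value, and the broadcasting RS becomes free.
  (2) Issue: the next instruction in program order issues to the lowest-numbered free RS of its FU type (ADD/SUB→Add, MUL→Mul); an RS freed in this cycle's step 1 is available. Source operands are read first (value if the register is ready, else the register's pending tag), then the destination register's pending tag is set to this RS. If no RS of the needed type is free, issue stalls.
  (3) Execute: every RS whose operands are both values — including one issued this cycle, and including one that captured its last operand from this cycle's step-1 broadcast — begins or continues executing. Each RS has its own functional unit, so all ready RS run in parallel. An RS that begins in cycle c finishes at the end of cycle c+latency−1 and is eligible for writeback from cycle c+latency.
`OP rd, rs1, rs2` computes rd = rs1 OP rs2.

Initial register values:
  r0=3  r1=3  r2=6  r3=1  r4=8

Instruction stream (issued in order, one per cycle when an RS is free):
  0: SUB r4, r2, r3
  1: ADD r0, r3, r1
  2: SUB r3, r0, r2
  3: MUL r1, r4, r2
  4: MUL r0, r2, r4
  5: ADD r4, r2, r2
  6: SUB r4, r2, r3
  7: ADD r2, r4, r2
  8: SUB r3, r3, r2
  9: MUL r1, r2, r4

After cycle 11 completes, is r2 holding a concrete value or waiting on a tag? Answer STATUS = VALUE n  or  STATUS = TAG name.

STATUS = VALUE 14

  c1: issue SUB r4<-Add1  regs: r0:3,r1:3,r2:6,r3:1,r4:Add1
  c2: issue ADD r0<-Add2  regs: r0:Add2,r1:3,r2:6,r3:1,r4:Add1
  c3: CDB Add1=5; issue SUB r3<-Add1  regs: r0:Add2,r1:3,r2:6,r3:Add1,r4:5
  c4: CDB Add2=4; issue MUL r1<-Mul1  regs: r0:4,r1:Mul1,r2:6,r3:Add1,r4:5
  c5: issue MUL r0<-Mul2  regs: r0:Mul2,r1:Mul1,r2:6,r3:Add1,r4:5
  c6: CDB Add1=-2; issue ADD r4<-Add1  regs: r0:Mul2,r1:Mul1,r2:6,r3:-2,r4:Add1
  c7: issue SUB r4<-Add2  regs: r0:Mul2,r1:Mul1,r2:6,r3:-2,r4:Add2
  c8: CDB Add1=12; issue ADD r2<-Add1  regs: r0:Mul2,r1:Mul1,r2:Add1,r3:-2,r4:Add2
  c9: CDB Add2=8; issue SUB r3<-Add2  regs: r0:Mul2,r1:Mul1,r2:Add1,r3:Add2,r4:8
  c10: CDB Mul1=30; issue MUL r1<-Mul1  regs: r0:Mul2,r1:Mul1,r2:Add1,r3:Add2,r4:8
  c11: CDB Add1=14  regs: r0:Mul2,r1:Mul1,r2:14,r3:Add2,r4:8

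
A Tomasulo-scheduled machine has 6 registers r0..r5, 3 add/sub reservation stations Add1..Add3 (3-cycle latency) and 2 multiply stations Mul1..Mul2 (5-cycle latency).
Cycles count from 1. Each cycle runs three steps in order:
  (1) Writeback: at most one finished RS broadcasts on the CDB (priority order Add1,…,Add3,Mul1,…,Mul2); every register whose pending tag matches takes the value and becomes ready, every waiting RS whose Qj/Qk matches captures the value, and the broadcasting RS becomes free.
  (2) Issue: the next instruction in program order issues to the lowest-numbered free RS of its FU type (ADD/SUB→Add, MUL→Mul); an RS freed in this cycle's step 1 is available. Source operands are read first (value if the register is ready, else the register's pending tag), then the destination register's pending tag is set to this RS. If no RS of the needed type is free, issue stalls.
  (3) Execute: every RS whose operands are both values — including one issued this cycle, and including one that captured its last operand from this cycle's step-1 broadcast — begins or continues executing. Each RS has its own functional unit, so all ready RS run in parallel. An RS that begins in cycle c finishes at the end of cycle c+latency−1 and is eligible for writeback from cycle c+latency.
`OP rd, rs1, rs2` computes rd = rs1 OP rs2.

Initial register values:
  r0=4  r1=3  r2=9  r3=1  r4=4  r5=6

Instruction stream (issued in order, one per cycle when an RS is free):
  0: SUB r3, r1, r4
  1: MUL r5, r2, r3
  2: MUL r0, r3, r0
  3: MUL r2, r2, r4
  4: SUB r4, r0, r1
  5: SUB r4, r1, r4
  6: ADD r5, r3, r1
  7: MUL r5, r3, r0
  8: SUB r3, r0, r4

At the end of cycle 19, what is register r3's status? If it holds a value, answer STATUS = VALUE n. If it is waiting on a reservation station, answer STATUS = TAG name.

STATUS = VALUE -14

  c1: issue SUB r3<-Add1  regs: r0:4,r1:3,r2:9,r3:Add1,r4:4,r5:6
  c2: issue MUL r5<-Mul1  regs: r0:4,r1:3,r2:9,r3:Add1,r4:4,r5:Mul1
  c3: issue MUL r0<-Mul2  regs: r0:Mul2,r1:3,r2:9,r3:Add1,r4:4,r5:Mul1
  c4: CDB Add1=-1; stall  regs: r0:Mul2,r1:3,r2:9,r3:-1,r4:4,r5:Mul1
  c5: stall  regs: r0:Mul2,r1:3,r2:9,r3:-1,r4:4,r5:Mul1
  c6: stall  regs: r0:Mul2,r1:3,r2:9,r3:-1,r4:4,r5:Mul1
  c7: stall  regs: r0:Mul2,r1:3,r2:9,r3:-1,r4:4,r5:Mul1
  c8: stall  regs: r0:Mul2,r1:3,r2:9,r3:-1,r4:4,r5:Mul1
  c9: CDB Mul1=-9; issue MUL r2<-Mul1  regs: r0:Mul2,r1:3,r2:Mul1,r3:-1,r4:4,r5:-9
  c10: CDB Mul2=-4; issue SUB r4<-Add1  regs: r0:-4,r1:3,r2:Mul1,r3:-1,r4:Add1,r5:-9
  c11: issue SUB r4<-Add2  regs: r0:-4,r1:3,r2:Mul1,r3:-1,r4:Add2,r5:-9
  c12: issue ADD r5<-Add3  regs: r0:-4,r1:3,r2:Mul1,r3:-1,r4:Add2,r5:Add3
  c13: CDB Add1=-7; issue MUL r5<-Mul2  regs: r0:-4,r1:3,r2:Mul1,r3:-1,r4:Add2,r5:Mul2
  c14: CDB Mul1=36; issue SUB r3<-Add1  regs: r0:-4,r1:3,r2:36,r3:Add1,r4:Add2,r5:Mul2
  c15: CDB Add3=2  regs: r0:-4,r1:3,r2:36,r3:Add1,r4:Add2,r5:Mul2
  c16: CDB Add2=10  regs: r0:-4,r1:3,r2:36,r3:Add1,r4:10,r5:Mul2
  c17: -  regs: r0:-4,r1:3,r2:36,r3:Add1,r4:10,r5:Mul2
  c18: CDB Mul2=4  regs: r0:-4,r1:3,r2:36,r3:Add1,r4:10,r5:4
  c19: CDB Add1=-14  regs: r0:-4,r1:3,r2:36,r3:-14,r4:10,r5:4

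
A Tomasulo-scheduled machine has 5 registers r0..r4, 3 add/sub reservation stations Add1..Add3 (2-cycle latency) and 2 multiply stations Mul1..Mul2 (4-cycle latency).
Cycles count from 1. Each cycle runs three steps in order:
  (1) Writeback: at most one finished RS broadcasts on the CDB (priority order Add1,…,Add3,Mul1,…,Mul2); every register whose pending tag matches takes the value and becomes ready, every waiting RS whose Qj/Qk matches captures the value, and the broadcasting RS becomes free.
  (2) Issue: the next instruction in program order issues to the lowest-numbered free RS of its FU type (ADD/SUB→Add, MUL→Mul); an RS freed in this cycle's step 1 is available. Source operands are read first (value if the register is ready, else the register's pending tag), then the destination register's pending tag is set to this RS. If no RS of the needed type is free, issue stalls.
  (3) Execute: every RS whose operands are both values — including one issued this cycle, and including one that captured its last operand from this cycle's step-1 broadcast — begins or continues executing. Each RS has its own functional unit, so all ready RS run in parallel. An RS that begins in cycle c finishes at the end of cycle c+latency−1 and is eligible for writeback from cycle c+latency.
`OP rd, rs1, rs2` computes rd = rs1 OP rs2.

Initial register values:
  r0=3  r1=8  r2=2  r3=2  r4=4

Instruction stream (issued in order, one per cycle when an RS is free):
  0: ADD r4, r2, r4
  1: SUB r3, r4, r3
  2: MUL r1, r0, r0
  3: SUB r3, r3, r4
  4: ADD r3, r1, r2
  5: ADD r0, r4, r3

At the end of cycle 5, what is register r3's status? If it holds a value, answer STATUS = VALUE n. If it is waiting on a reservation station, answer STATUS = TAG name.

c1: issue ADD r4<-Add1 | r0:3,r1:8,r2:2,r3:2,r4:Add1
c2: issue SUB r3<-Add2 | r0:3,r1:8,r2:2,r3:Add2,r4:Add1
c3: CDB Add1=6; issue MUL r1<-Mul1 | r0:3,r1:Mul1,r2:2,r3:Add2,r4:6
c4: issue SUB r3<-Add1 | r0:3,r1:Mul1,r2:2,r3:Add1,r4:6
c5: CDB Add2=4; issue ADD r3<-Add2 | r0:3,r1:Mul1,r2:2,r3:Add2,r4:6

STATUS = TAG Add2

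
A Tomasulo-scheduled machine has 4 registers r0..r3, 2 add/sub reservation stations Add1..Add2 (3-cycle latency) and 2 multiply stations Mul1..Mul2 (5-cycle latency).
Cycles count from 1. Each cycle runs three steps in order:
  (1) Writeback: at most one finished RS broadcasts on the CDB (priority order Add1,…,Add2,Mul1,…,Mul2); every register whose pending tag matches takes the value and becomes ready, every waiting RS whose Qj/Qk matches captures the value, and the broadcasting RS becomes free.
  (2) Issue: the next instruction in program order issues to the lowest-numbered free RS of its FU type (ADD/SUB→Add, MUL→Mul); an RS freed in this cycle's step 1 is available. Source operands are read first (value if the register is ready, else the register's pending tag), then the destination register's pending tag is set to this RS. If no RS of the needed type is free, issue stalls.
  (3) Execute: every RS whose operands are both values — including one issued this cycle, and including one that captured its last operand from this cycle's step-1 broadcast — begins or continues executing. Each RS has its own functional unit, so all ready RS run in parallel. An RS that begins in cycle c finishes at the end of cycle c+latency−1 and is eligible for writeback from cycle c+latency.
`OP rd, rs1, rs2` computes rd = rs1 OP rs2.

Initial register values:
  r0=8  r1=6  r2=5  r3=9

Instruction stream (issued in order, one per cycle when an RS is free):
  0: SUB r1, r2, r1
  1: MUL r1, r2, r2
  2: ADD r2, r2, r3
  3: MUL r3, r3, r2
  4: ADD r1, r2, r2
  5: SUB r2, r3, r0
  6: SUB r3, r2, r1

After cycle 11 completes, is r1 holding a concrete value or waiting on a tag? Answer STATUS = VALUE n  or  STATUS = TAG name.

STATUS = VALUE 28

c1: issue SUB r1<-Add1 | r0:8,r1:Add1,r2:5,r3:9
c2: issue MUL r1<-Mul1 | r0:8,r1:Mul1,r2:5,r3:9
c3: issue ADD r2<-Add2 | r0:8,r1:Mul1,r2:Add2,r3:9
c4: CDB Add1=-1; issue MUL r3<-Mul2 | r0:8,r1:Mul1,r2:Add2,r3:Mul2
c5: issue ADD r1<-Add1 | r0:8,r1:Add1,r2:Add2,r3:Mul2
c6: CDB Add2=14; issue SUB r2<-Add2 | r0:8,r1:Add1,r2:Add2,r3:Mul2
c7: CDB Mul1=25; stall | r0:8,r1:Add1,r2:Add2,r3:Mul2
c8: stall | r0:8,r1:Add1,r2:Add2,r3:Mul2
c9: CDB Add1=28; issue SUB r3<-Add1 | r0:8,r1:28,r2:Add2,r3:Add1
c10: - | r0:8,r1:28,r2:Add2,r3:Add1
c11: CDB Mul2=126 | r0:8,r1:28,r2:Add2,r3:Add1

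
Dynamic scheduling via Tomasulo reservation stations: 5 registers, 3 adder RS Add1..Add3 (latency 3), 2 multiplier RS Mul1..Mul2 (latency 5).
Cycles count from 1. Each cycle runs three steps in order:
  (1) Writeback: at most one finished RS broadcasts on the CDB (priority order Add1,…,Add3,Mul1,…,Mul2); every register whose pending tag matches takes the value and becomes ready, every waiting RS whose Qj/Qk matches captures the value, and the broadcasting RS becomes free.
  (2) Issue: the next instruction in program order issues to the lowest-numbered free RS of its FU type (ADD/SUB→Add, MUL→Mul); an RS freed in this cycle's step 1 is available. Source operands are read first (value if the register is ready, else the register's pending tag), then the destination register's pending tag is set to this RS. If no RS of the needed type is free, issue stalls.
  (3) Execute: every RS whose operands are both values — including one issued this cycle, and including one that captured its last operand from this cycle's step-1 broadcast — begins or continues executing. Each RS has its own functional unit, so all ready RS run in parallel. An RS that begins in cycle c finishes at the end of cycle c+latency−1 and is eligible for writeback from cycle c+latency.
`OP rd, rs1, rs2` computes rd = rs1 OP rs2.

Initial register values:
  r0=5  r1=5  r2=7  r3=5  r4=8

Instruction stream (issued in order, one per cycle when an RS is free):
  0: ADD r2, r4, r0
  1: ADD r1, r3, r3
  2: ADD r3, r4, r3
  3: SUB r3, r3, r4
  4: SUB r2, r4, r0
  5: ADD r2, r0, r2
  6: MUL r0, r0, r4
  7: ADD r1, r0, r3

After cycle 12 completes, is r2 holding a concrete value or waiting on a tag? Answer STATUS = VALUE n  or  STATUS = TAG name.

cycle 1: issue ADD r2<-Add1 // r0:5,r1:5,r2:Add1,r3:5,r4:8
cycle 2: issue ADD r1<-Add2 // r0:5,r1:Add2,r2:Add1,r3:5,r4:8
cycle 3: issue ADD r3<-Add3 // r0:5,r1:Add2,r2:Add1,r3:Add3,r4:8
cycle 4: CDB Add1=13; issue SUB r3<-Add1 // r0:5,r1:Add2,r2:13,r3:Add1,r4:8
cycle 5: CDB Add2=10; issue SUB r2<-Add2 // r0:5,r1:10,r2:Add2,r3:Add1,r4:8
cycle 6: CDB Add3=13; issue ADD r2<-Add3 // r0:5,r1:10,r2:Add3,r3:Add1,r4:8
cycle 7: issue MUL r0<-Mul1 // r0:Mul1,r1:10,r2:Add3,r3:Add1,r4:8
cycle 8: CDB Add2=3; issue ADD r1<-Add2 // r0:Mul1,r1:Add2,r2:Add3,r3:Add1,r4:8
cycle 9: CDB Add1=5 // r0:Mul1,r1:Add2,r2:Add3,r3:5,r4:8
cycle 10: - // r0:Mul1,r1:Add2,r2:Add3,r3:5,r4:8
cycle 11: CDB Add3=8 // r0:Mul1,r1:Add2,r2:8,r3:5,r4:8
cycle 12: CDB Mul1=40 // r0:40,r1:Add2,r2:8,r3:5,r4:8

STATUS = VALUE 8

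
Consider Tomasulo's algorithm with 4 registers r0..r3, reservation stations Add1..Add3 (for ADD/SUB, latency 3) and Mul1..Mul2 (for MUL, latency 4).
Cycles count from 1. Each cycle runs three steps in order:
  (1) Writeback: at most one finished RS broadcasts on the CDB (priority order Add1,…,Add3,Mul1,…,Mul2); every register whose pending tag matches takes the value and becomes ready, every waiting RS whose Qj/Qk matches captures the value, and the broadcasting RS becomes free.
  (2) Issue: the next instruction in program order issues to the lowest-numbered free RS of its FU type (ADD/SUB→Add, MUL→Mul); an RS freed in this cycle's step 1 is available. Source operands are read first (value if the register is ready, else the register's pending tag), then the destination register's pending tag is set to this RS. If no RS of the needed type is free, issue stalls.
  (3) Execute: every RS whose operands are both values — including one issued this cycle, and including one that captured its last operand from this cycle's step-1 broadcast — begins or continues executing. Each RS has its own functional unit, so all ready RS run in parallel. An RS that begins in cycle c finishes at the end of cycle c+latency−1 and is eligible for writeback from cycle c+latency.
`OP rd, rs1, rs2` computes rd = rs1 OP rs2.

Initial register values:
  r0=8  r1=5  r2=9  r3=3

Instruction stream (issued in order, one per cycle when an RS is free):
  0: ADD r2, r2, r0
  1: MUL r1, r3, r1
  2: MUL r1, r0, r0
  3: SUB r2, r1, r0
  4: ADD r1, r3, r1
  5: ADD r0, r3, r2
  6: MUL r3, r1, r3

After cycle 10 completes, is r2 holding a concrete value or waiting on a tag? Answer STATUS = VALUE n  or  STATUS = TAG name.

STATUS = VALUE 56

  c1: issue ADD r2<-Add1  regs: r0:8,r1:5,r2:Add1,r3:3
  c2: issue MUL r1<-Mul1  regs: r0:8,r1:Mul1,r2:Add1,r3:3
  c3: issue MUL r1<-Mul2  regs: r0:8,r1:Mul2,r2:Add1,r3:3
  c4: CDB Add1=17; issue SUB r2<-Add1  regs: r0:8,r1:Mul2,r2:Add1,r3:3
  c5: issue ADD r1<-Add2  regs: r0:8,r1:Add2,r2:Add1,r3:3
  c6: CDB Mul1=15; issue ADD r0<-Add3  regs: r0:Add3,r1:Add2,r2:Add1,r3:3
  c7: CDB Mul2=64; issue MUL r3<-Mul1  regs: r0:Add3,r1:Add2,r2:Add1,r3:Mul1
  c8: -  regs: r0:Add3,r1:Add2,r2:Add1,r3:Mul1
  c9: -  regs: r0:Add3,r1:Add2,r2:Add1,r3:Mul1
  c10: CDB Add1=56  regs: r0:Add3,r1:Add2,r2:56,r3:Mul1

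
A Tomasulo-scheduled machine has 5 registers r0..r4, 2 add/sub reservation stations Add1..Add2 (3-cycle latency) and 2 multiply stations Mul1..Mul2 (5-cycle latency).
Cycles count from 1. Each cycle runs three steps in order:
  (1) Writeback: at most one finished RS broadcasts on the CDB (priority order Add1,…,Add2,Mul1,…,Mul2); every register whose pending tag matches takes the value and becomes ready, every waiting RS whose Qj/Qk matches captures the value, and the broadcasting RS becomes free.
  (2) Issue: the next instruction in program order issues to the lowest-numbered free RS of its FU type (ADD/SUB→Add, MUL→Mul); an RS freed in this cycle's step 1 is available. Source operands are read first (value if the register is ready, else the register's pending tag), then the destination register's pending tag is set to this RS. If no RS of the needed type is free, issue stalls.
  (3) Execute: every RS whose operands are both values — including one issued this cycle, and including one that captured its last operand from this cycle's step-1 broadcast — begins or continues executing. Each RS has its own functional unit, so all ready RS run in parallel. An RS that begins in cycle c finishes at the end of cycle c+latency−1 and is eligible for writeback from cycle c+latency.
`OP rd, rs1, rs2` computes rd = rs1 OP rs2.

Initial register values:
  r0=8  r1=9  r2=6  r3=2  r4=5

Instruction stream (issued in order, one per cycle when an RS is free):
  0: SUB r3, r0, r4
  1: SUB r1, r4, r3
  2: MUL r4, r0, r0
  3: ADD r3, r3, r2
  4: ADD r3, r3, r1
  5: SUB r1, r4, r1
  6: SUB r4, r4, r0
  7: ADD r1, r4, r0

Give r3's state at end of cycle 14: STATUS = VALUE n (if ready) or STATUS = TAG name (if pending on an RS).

  c1: issue SUB r3<-Add1  regs: r0:8,r1:9,r2:6,r3:Add1,r4:5
  c2: issue SUB r1<-Add2  regs: r0:8,r1:Add2,r2:6,r3:Add1,r4:5
  c3: issue MUL r4<-Mul1  regs: r0:8,r1:Add2,r2:6,r3:Add1,r4:Mul1
  c4: CDB Add1=3; issue ADD r3<-Add1  regs: r0:8,r1:Add2,r2:6,r3:Add1,r4:Mul1
  c5: stall  regs: r0:8,r1:Add2,r2:6,r3:Add1,r4:Mul1
  c6: stall  regs: r0:8,r1:Add2,r2:6,r3:Add1,r4:Mul1
  c7: CDB Add1=9; issue ADD r3<-Add1  regs: r0:8,r1:Add2,r2:6,r3:Add1,r4:Mul1
  c8: CDB Add2=2; issue SUB r1<-Add2  regs: r0:8,r1:Add2,r2:6,r3:Add1,r4:Mul1
  c9: CDB Mul1=64; stall  regs: r0:8,r1:Add2,r2:6,r3:Add1,r4:64
  c10: stall  regs: r0:8,r1:Add2,r2:6,r3:Add1,r4:64
  c11: CDB Add1=11; issue SUB r4<-Add1  regs: r0:8,r1:Add2,r2:6,r3:11,r4:Add1
  c12: CDB Add2=62; issue ADD r1<-Add2  regs: r0:8,r1:Add2,r2:6,r3:11,r4:Add1
  c13: -  regs: r0:8,r1:Add2,r2:6,r3:11,r4:Add1
  c14: CDB Add1=56  regs: r0:8,r1:Add2,r2:6,r3:11,r4:56

STATUS = VALUE 11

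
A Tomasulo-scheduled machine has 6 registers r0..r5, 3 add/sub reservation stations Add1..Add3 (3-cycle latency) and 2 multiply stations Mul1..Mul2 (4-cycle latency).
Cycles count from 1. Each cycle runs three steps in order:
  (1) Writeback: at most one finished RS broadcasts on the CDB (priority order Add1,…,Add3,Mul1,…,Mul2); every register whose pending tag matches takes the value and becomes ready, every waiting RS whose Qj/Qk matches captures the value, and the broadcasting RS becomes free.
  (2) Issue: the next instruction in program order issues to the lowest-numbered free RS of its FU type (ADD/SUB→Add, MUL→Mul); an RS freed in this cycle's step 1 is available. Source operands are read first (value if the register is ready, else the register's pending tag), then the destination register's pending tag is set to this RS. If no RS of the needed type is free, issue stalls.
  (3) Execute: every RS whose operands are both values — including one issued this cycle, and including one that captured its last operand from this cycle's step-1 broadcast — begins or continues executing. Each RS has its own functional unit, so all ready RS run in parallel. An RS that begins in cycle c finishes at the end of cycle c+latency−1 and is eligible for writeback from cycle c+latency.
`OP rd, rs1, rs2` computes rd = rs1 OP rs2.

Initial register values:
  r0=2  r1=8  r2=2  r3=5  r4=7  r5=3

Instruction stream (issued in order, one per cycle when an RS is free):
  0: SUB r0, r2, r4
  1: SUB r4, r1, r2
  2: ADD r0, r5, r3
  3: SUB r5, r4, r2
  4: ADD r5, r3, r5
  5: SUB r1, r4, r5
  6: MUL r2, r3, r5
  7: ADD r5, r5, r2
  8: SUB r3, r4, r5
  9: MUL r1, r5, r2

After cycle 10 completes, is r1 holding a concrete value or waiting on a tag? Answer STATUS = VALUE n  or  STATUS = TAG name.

  c1: issue SUB r0<-Add1  regs: r0:Add1,r1:8,r2:2,r3:5,r4:7,r5:3
  c2: issue SUB r4<-Add2  regs: r0:Add1,r1:8,r2:2,r3:5,r4:Add2,r5:3
  c3: issue ADD r0<-Add3  regs: r0:Add3,r1:8,r2:2,r3:5,r4:Add2,r5:3
  c4: CDB Add1=-5; issue SUB r5<-Add1  regs: r0:Add3,r1:8,r2:2,r3:5,r4:Add2,r5:Add1
  c5: CDB Add2=6; issue ADD r5<-Add2  regs: r0:Add3,r1:8,r2:2,r3:5,r4:6,r5:Add2
  c6: CDB Add3=8; issue SUB r1<-Add3  regs: r0:8,r1:Add3,r2:2,r3:5,r4:6,r5:Add2
  c7: issue MUL r2<-Mul1  regs: r0:8,r1:Add3,r2:Mul1,r3:5,r4:6,r5:Add2
  c8: CDB Add1=4; issue ADD r5<-Add1  regs: r0:8,r1:Add3,r2:Mul1,r3:5,r4:6,r5:Add1
  c9: stall  regs: r0:8,r1:Add3,r2:Mul1,r3:5,r4:6,r5:Add1
  c10: stall  regs: r0:8,r1:Add3,r2:Mul1,r3:5,r4:6,r5:Add1

STATUS = TAG Add3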